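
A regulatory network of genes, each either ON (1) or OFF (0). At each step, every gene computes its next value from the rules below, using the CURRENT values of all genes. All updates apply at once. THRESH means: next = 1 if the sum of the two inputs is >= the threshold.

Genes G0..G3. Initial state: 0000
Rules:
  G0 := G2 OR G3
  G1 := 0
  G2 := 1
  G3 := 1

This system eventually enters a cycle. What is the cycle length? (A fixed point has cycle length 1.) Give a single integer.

Answer: 1

Derivation:
Step 0: 0000
Step 1: G0=G2|G3=0|0=0 G1=0(const) G2=1(const) G3=1(const) -> 0011
Step 2: G0=G2|G3=1|1=1 G1=0(const) G2=1(const) G3=1(const) -> 1011
Step 3: G0=G2|G3=1|1=1 G1=0(const) G2=1(const) G3=1(const) -> 1011
State from step 3 equals state from step 2 -> cycle length 1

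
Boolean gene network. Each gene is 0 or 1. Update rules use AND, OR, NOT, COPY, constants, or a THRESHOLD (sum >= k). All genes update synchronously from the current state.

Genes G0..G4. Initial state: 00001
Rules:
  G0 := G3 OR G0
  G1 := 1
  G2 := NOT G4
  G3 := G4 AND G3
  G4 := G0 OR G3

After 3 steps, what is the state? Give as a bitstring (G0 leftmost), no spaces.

Step 1: G0=G3|G0=0|0=0 G1=1(const) G2=NOT G4=NOT 1=0 G3=G4&G3=1&0=0 G4=G0|G3=0|0=0 -> 01000
Step 2: G0=G3|G0=0|0=0 G1=1(const) G2=NOT G4=NOT 0=1 G3=G4&G3=0&0=0 G4=G0|G3=0|0=0 -> 01100
Step 3: G0=G3|G0=0|0=0 G1=1(const) G2=NOT G4=NOT 0=1 G3=G4&G3=0&0=0 G4=G0|G3=0|0=0 -> 01100

01100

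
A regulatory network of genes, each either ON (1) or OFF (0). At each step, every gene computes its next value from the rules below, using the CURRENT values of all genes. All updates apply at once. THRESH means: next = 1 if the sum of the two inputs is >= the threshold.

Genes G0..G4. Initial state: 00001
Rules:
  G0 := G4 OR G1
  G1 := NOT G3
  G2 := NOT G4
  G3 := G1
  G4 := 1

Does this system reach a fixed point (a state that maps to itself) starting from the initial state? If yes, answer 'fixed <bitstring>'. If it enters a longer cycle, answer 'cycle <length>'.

Answer: cycle 4

Derivation:
Step 0: 00001
Step 1: G0=G4|G1=1|0=1 G1=NOT G3=NOT 0=1 G2=NOT G4=NOT 1=0 G3=G1=0 G4=1(const) -> 11001
Step 2: G0=G4|G1=1|1=1 G1=NOT G3=NOT 0=1 G2=NOT G4=NOT 1=0 G3=G1=1 G4=1(const) -> 11011
Step 3: G0=G4|G1=1|1=1 G1=NOT G3=NOT 1=0 G2=NOT G4=NOT 1=0 G3=G1=1 G4=1(const) -> 10011
Step 4: G0=G4|G1=1|0=1 G1=NOT G3=NOT 1=0 G2=NOT G4=NOT 1=0 G3=G1=0 G4=1(const) -> 10001
Step 5: G0=G4|G1=1|0=1 G1=NOT G3=NOT 0=1 G2=NOT G4=NOT 1=0 G3=G1=0 G4=1(const) -> 11001
Cycle of length 4 starting at step 1 -> no fixed point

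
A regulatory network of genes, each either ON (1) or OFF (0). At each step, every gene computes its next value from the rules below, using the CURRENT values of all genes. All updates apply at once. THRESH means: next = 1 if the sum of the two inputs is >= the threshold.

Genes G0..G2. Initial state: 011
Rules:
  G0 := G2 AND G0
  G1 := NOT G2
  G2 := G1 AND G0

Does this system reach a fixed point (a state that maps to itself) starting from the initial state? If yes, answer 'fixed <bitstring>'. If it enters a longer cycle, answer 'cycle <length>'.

Answer: fixed 010

Derivation:
Step 0: 011
Step 1: G0=G2&G0=1&0=0 G1=NOT G2=NOT 1=0 G2=G1&G0=1&0=0 -> 000
Step 2: G0=G2&G0=0&0=0 G1=NOT G2=NOT 0=1 G2=G1&G0=0&0=0 -> 010
Step 3: G0=G2&G0=0&0=0 G1=NOT G2=NOT 0=1 G2=G1&G0=1&0=0 -> 010
Fixed point reached at step 2: 010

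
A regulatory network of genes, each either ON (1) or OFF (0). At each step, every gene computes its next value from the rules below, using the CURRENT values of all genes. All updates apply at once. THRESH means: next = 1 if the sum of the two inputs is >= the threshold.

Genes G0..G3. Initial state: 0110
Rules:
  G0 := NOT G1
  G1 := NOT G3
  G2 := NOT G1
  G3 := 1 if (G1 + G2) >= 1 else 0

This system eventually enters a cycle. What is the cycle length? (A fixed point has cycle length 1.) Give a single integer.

Step 0: 0110
Step 1: G0=NOT G1=NOT 1=0 G1=NOT G3=NOT 0=1 G2=NOT G1=NOT 1=0 G3=(1+1>=1)=1 -> 0101
Step 2: G0=NOT G1=NOT 1=0 G1=NOT G3=NOT 1=0 G2=NOT G1=NOT 1=0 G3=(1+0>=1)=1 -> 0001
Step 3: G0=NOT G1=NOT 0=1 G1=NOT G3=NOT 1=0 G2=NOT G1=NOT 0=1 G3=(0+0>=1)=0 -> 1010
Step 4: G0=NOT G1=NOT 0=1 G1=NOT G3=NOT 0=1 G2=NOT G1=NOT 0=1 G3=(0+1>=1)=1 -> 1111
Step 5: G0=NOT G1=NOT 1=0 G1=NOT G3=NOT 1=0 G2=NOT G1=NOT 1=0 G3=(1+1>=1)=1 -> 0001
State from step 5 equals state from step 2 -> cycle length 3

Answer: 3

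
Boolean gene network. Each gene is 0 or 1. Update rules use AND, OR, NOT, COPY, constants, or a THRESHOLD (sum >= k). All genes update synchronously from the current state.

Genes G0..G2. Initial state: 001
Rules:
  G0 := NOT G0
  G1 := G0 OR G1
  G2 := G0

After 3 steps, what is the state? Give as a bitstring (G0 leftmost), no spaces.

Step 1: G0=NOT G0=NOT 0=1 G1=G0|G1=0|0=0 G2=G0=0 -> 100
Step 2: G0=NOT G0=NOT 1=0 G1=G0|G1=1|0=1 G2=G0=1 -> 011
Step 3: G0=NOT G0=NOT 0=1 G1=G0|G1=0|1=1 G2=G0=0 -> 110

110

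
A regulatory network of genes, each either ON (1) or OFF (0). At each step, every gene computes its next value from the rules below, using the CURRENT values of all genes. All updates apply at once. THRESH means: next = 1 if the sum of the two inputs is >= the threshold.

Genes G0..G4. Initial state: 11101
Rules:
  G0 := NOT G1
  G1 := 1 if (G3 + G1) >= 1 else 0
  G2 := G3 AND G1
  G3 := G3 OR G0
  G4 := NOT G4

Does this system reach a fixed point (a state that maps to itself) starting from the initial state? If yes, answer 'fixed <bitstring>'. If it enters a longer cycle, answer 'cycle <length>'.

Step 0: 11101
Step 1: G0=NOT G1=NOT 1=0 G1=(0+1>=1)=1 G2=G3&G1=0&1=0 G3=G3|G0=0|1=1 G4=NOT G4=NOT 1=0 -> 01010
Step 2: G0=NOT G1=NOT 1=0 G1=(1+1>=1)=1 G2=G3&G1=1&1=1 G3=G3|G0=1|0=1 G4=NOT G4=NOT 0=1 -> 01111
Step 3: G0=NOT G1=NOT 1=0 G1=(1+1>=1)=1 G2=G3&G1=1&1=1 G3=G3|G0=1|0=1 G4=NOT G4=NOT 1=0 -> 01110
Step 4: G0=NOT G1=NOT 1=0 G1=(1+1>=1)=1 G2=G3&G1=1&1=1 G3=G3|G0=1|0=1 G4=NOT G4=NOT 0=1 -> 01111
Cycle of length 2 starting at step 2 -> no fixed point

Answer: cycle 2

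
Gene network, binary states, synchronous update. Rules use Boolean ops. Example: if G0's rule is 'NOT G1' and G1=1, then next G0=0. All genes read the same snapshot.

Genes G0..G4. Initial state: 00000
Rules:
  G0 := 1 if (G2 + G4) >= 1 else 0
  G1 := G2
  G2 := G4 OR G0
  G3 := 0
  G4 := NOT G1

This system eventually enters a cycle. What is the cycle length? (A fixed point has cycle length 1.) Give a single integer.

Answer: 1

Derivation:
Step 0: 00000
Step 1: G0=(0+0>=1)=0 G1=G2=0 G2=G4|G0=0|0=0 G3=0(const) G4=NOT G1=NOT 0=1 -> 00001
Step 2: G0=(0+1>=1)=1 G1=G2=0 G2=G4|G0=1|0=1 G3=0(const) G4=NOT G1=NOT 0=1 -> 10101
Step 3: G0=(1+1>=1)=1 G1=G2=1 G2=G4|G0=1|1=1 G3=0(const) G4=NOT G1=NOT 0=1 -> 11101
Step 4: G0=(1+1>=1)=1 G1=G2=1 G2=G4|G0=1|1=1 G3=0(const) G4=NOT G1=NOT 1=0 -> 11100
Step 5: G0=(1+0>=1)=1 G1=G2=1 G2=G4|G0=0|1=1 G3=0(const) G4=NOT G1=NOT 1=0 -> 11100
State from step 5 equals state from step 4 -> cycle length 1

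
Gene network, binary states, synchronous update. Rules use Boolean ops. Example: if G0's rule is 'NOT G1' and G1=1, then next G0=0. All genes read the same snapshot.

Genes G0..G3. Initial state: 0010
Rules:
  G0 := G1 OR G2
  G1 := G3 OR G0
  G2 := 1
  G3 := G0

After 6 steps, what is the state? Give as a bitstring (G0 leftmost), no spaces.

Step 1: G0=G1|G2=0|1=1 G1=G3|G0=0|0=0 G2=1(const) G3=G0=0 -> 1010
Step 2: G0=G1|G2=0|1=1 G1=G3|G0=0|1=1 G2=1(const) G3=G0=1 -> 1111
Step 3: G0=G1|G2=1|1=1 G1=G3|G0=1|1=1 G2=1(const) G3=G0=1 -> 1111
Step 4: G0=G1|G2=1|1=1 G1=G3|G0=1|1=1 G2=1(const) G3=G0=1 -> 1111
Step 5: G0=G1|G2=1|1=1 G1=G3|G0=1|1=1 G2=1(const) G3=G0=1 -> 1111
Step 6: G0=G1|G2=1|1=1 G1=G3|G0=1|1=1 G2=1(const) G3=G0=1 -> 1111

1111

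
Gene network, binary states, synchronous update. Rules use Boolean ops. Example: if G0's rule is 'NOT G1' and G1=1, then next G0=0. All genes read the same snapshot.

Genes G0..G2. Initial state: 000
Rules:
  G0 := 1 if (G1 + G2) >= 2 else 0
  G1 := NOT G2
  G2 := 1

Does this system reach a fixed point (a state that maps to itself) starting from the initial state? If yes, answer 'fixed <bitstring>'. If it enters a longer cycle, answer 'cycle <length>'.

Step 0: 000
Step 1: G0=(0+0>=2)=0 G1=NOT G2=NOT 0=1 G2=1(const) -> 011
Step 2: G0=(1+1>=2)=1 G1=NOT G2=NOT 1=0 G2=1(const) -> 101
Step 3: G0=(0+1>=2)=0 G1=NOT G2=NOT 1=0 G2=1(const) -> 001
Step 4: G0=(0+1>=2)=0 G1=NOT G2=NOT 1=0 G2=1(const) -> 001
Fixed point reached at step 3: 001

Answer: fixed 001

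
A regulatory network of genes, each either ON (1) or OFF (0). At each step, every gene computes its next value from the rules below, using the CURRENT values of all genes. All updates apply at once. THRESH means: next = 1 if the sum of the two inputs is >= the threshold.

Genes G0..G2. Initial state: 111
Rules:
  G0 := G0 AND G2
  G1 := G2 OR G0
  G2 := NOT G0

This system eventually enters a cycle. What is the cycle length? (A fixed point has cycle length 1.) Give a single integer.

Answer: 1

Derivation:
Step 0: 111
Step 1: G0=G0&G2=1&1=1 G1=G2|G0=1|1=1 G2=NOT G0=NOT 1=0 -> 110
Step 2: G0=G0&G2=1&0=0 G1=G2|G0=0|1=1 G2=NOT G0=NOT 1=0 -> 010
Step 3: G0=G0&G2=0&0=0 G1=G2|G0=0|0=0 G2=NOT G0=NOT 0=1 -> 001
Step 4: G0=G0&G2=0&1=0 G1=G2|G0=1|0=1 G2=NOT G0=NOT 0=1 -> 011
Step 5: G0=G0&G2=0&1=0 G1=G2|G0=1|0=1 G2=NOT G0=NOT 0=1 -> 011
State from step 5 equals state from step 4 -> cycle length 1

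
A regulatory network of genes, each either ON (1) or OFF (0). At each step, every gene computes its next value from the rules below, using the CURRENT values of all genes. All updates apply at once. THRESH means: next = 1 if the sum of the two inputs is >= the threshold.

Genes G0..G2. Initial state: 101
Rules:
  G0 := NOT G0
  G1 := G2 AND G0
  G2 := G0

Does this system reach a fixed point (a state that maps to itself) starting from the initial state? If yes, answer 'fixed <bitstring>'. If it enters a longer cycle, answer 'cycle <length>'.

Answer: cycle 2

Derivation:
Step 0: 101
Step 1: G0=NOT G0=NOT 1=0 G1=G2&G0=1&1=1 G2=G0=1 -> 011
Step 2: G0=NOT G0=NOT 0=1 G1=G2&G0=1&0=0 G2=G0=0 -> 100
Step 3: G0=NOT G0=NOT 1=0 G1=G2&G0=0&1=0 G2=G0=1 -> 001
Step 4: G0=NOT G0=NOT 0=1 G1=G2&G0=1&0=0 G2=G0=0 -> 100
Cycle of length 2 starting at step 2 -> no fixed point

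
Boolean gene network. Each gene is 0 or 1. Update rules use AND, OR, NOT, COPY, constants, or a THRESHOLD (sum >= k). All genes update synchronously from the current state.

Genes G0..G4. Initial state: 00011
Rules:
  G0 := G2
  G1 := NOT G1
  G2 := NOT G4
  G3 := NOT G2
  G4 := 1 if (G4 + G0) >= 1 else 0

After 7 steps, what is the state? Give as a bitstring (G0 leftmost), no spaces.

Step 1: G0=G2=0 G1=NOT G1=NOT 0=1 G2=NOT G4=NOT 1=0 G3=NOT G2=NOT 0=1 G4=(1+0>=1)=1 -> 01011
Step 2: G0=G2=0 G1=NOT G1=NOT 1=0 G2=NOT G4=NOT 1=0 G3=NOT G2=NOT 0=1 G4=(1+0>=1)=1 -> 00011
Step 3: G0=G2=0 G1=NOT G1=NOT 0=1 G2=NOT G4=NOT 1=0 G3=NOT G2=NOT 0=1 G4=(1+0>=1)=1 -> 01011
Step 4: G0=G2=0 G1=NOT G1=NOT 1=0 G2=NOT G4=NOT 1=0 G3=NOT G2=NOT 0=1 G4=(1+0>=1)=1 -> 00011
Step 5: G0=G2=0 G1=NOT G1=NOT 0=1 G2=NOT G4=NOT 1=0 G3=NOT G2=NOT 0=1 G4=(1+0>=1)=1 -> 01011
Step 6: G0=G2=0 G1=NOT G1=NOT 1=0 G2=NOT G4=NOT 1=0 G3=NOT G2=NOT 0=1 G4=(1+0>=1)=1 -> 00011
Step 7: G0=G2=0 G1=NOT G1=NOT 0=1 G2=NOT G4=NOT 1=0 G3=NOT G2=NOT 0=1 G4=(1+0>=1)=1 -> 01011

01011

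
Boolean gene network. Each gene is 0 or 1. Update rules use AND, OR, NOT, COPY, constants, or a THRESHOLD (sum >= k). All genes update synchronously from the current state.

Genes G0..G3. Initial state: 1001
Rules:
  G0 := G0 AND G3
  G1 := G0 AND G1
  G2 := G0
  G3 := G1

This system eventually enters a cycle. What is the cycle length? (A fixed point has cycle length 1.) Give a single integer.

Answer: 1

Derivation:
Step 0: 1001
Step 1: G0=G0&G3=1&1=1 G1=G0&G1=1&0=0 G2=G0=1 G3=G1=0 -> 1010
Step 2: G0=G0&G3=1&0=0 G1=G0&G1=1&0=0 G2=G0=1 G3=G1=0 -> 0010
Step 3: G0=G0&G3=0&0=0 G1=G0&G1=0&0=0 G2=G0=0 G3=G1=0 -> 0000
Step 4: G0=G0&G3=0&0=0 G1=G0&G1=0&0=0 G2=G0=0 G3=G1=0 -> 0000
State from step 4 equals state from step 3 -> cycle length 1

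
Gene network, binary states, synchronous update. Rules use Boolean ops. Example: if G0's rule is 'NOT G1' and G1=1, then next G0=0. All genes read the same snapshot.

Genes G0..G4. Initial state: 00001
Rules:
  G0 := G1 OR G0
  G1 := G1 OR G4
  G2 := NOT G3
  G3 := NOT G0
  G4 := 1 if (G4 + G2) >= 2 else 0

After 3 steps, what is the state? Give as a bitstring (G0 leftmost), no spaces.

Step 1: G0=G1|G0=0|0=0 G1=G1|G4=0|1=1 G2=NOT G3=NOT 0=1 G3=NOT G0=NOT 0=1 G4=(1+0>=2)=0 -> 01110
Step 2: G0=G1|G0=1|0=1 G1=G1|G4=1|0=1 G2=NOT G3=NOT 1=0 G3=NOT G0=NOT 0=1 G4=(0+1>=2)=0 -> 11010
Step 3: G0=G1|G0=1|1=1 G1=G1|G4=1|0=1 G2=NOT G3=NOT 1=0 G3=NOT G0=NOT 1=0 G4=(0+0>=2)=0 -> 11000

11000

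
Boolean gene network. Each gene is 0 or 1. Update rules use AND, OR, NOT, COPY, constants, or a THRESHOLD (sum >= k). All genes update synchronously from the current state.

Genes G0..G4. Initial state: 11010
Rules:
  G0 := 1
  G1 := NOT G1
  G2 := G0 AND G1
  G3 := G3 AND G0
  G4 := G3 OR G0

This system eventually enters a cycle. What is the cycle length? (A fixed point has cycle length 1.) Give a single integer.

Step 0: 11010
Step 1: G0=1(const) G1=NOT G1=NOT 1=0 G2=G0&G1=1&1=1 G3=G3&G0=1&1=1 G4=G3|G0=1|1=1 -> 10111
Step 2: G0=1(const) G1=NOT G1=NOT 0=1 G2=G0&G1=1&0=0 G3=G3&G0=1&1=1 G4=G3|G0=1|1=1 -> 11011
Step 3: G0=1(const) G1=NOT G1=NOT 1=0 G2=G0&G1=1&1=1 G3=G3&G0=1&1=1 G4=G3|G0=1|1=1 -> 10111
State from step 3 equals state from step 1 -> cycle length 2

Answer: 2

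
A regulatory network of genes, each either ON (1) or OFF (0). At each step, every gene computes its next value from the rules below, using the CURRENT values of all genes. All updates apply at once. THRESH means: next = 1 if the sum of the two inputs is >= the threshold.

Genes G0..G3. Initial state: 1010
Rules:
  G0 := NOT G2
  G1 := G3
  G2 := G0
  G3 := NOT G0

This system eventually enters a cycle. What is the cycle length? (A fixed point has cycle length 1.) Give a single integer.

Step 0: 1010
Step 1: G0=NOT G2=NOT 1=0 G1=G3=0 G2=G0=1 G3=NOT G0=NOT 1=0 -> 0010
Step 2: G0=NOT G2=NOT 1=0 G1=G3=0 G2=G0=0 G3=NOT G0=NOT 0=1 -> 0001
Step 3: G0=NOT G2=NOT 0=1 G1=G3=1 G2=G0=0 G3=NOT G0=NOT 0=1 -> 1101
Step 4: G0=NOT G2=NOT 0=1 G1=G3=1 G2=G0=1 G3=NOT G0=NOT 1=0 -> 1110
Step 5: G0=NOT G2=NOT 1=0 G1=G3=0 G2=G0=1 G3=NOT G0=NOT 1=0 -> 0010
State from step 5 equals state from step 1 -> cycle length 4

Answer: 4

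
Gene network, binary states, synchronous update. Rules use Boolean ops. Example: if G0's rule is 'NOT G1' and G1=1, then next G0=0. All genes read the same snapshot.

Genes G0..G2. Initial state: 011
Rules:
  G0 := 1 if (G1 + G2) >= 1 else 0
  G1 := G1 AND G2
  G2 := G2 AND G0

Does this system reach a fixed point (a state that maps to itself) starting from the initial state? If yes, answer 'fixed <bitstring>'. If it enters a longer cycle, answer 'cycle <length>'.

Answer: fixed 000

Derivation:
Step 0: 011
Step 1: G0=(1+1>=1)=1 G1=G1&G2=1&1=1 G2=G2&G0=1&0=0 -> 110
Step 2: G0=(1+0>=1)=1 G1=G1&G2=1&0=0 G2=G2&G0=0&1=0 -> 100
Step 3: G0=(0+0>=1)=0 G1=G1&G2=0&0=0 G2=G2&G0=0&1=0 -> 000
Step 4: G0=(0+0>=1)=0 G1=G1&G2=0&0=0 G2=G2&G0=0&0=0 -> 000
Fixed point reached at step 3: 000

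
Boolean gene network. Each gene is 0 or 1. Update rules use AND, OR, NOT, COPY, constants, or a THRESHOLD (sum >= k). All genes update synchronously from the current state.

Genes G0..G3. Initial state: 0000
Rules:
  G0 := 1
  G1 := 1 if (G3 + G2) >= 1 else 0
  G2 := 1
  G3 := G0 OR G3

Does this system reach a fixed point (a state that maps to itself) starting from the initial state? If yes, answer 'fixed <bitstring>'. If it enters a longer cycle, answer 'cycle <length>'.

Answer: fixed 1111

Derivation:
Step 0: 0000
Step 1: G0=1(const) G1=(0+0>=1)=0 G2=1(const) G3=G0|G3=0|0=0 -> 1010
Step 2: G0=1(const) G1=(0+1>=1)=1 G2=1(const) G3=G0|G3=1|0=1 -> 1111
Step 3: G0=1(const) G1=(1+1>=1)=1 G2=1(const) G3=G0|G3=1|1=1 -> 1111
Fixed point reached at step 2: 1111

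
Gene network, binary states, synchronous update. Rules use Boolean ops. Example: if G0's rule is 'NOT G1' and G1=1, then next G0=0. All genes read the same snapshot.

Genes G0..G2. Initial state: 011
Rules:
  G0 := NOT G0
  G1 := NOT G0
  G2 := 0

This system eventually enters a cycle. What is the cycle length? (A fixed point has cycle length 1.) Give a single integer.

Step 0: 011
Step 1: G0=NOT G0=NOT 0=1 G1=NOT G0=NOT 0=1 G2=0(const) -> 110
Step 2: G0=NOT G0=NOT 1=0 G1=NOT G0=NOT 1=0 G2=0(const) -> 000
Step 3: G0=NOT G0=NOT 0=1 G1=NOT G0=NOT 0=1 G2=0(const) -> 110
State from step 3 equals state from step 1 -> cycle length 2

Answer: 2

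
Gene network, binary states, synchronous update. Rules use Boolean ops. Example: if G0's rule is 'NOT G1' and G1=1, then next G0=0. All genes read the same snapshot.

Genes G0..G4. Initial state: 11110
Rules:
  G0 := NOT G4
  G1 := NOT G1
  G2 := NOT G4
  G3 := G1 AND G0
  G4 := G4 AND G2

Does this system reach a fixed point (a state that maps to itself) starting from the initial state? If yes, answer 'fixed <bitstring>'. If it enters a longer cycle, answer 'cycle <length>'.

Answer: cycle 2

Derivation:
Step 0: 11110
Step 1: G0=NOT G4=NOT 0=1 G1=NOT G1=NOT 1=0 G2=NOT G4=NOT 0=1 G3=G1&G0=1&1=1 G4=G4&G2=0&1=0 -> 10110
Step 2: G0=NOT G4=NOT 0=1 G1=NOT G1=NOT 0=1 G2=NOT G4=NOT 0=1 G3=G1&G0=0&1=0 G4=G4&G2=0&1=0 -> 11100
Step 3: G0=NOT G4=NOT 0=1 G1=NOT G1=NOT 1=0 G2=NOT G4=NOT 0=1 G3=G1&G0=1&1=1 G4=G4&G2=0&1=0 -> 10110
Cycle of length 2 starting at step 1 -> no fixed point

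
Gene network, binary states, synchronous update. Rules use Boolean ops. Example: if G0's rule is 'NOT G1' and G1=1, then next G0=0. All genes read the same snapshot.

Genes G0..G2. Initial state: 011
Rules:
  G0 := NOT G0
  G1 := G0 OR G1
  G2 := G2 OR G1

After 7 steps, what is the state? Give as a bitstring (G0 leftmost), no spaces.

Step 1: G0=NOT G0=NOT 0=1 G1=G0|G1=0|1=1 G2=G2|G1=1|1=1 -> 111
Step 2: G0=NOT G0=NOT 1=0 G1=G0|G1=1|1=1 G2=G2|G1=1|1=1 -> 011
Step 3: G0=NOT G0=NOT 0=1 G1=G0|G1=0|1=1 G2=G2|G1=1|1=1 -> 111
Step 4: G0=NOT G0=NOT 1=0 G1=G0|G1=1|1=1 G2=G2|G1=1|1=1 -> 011
Step 5: G0=NOT G0=NOT 0=1 G1=G0|G1=0|1=1 G2=G2|G1=1|1=1 -> 111
Step 6: G0=NOT G0=NOT 1=0 G1=G0|G1=1|1=1 G2=G2|G1=1|1=1 -> 011
Step 7: G0=NOT G0=NOT 0=1 G1=G0|G1=0|1=1 G2=G2|G1=1|1=1 -> 111

111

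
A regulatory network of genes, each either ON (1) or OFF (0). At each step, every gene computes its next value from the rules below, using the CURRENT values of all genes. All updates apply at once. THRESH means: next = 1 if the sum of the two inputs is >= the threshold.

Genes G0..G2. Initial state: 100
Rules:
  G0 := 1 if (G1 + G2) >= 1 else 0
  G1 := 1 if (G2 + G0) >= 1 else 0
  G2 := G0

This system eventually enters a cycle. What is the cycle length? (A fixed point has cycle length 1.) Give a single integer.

Answer: 1

Derivation:
Step 0: 100
Step 1: G0=(0+0>=1)=0 G1=(0+1>=1)=1 G2=G0=1 -> 011
Step 2: G0=(1+1>=1)=1 G1=(1+0>=1)=1 G2=G0=0 -> 110
Step 3: G0=(1+0>=1)=1 G1=(0+1>=1)=1 G2=G0=1 -> 111
Step 4: G0=(1+1>=1)=1 G1=(1+1>=1)=1 G2=G0=1 -> 111
State from step 4 equals state from step 3 -> cycle length 1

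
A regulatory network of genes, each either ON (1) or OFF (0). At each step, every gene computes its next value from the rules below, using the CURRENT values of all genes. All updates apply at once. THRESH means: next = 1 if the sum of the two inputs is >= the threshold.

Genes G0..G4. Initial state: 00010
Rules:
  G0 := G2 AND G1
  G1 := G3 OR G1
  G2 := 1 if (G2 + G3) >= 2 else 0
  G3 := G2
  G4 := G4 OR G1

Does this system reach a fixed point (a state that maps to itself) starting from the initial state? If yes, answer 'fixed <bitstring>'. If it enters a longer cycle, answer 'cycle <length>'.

Answer: fixed 01001

Derivation:
Step 0: 00010
Step 1: G0=G2&G1=0&0=0 G1=G3|G1=1|0=1 G2=(0+1>=2)=0 G3=G2=0 G4=G4|G1=0|0=0 -> 01000
Step 2: G0=G2&G1=0&1=0 G1=G3|G1=0|1=1 G2=(0+0>=2)=0 G3=G2=0 G4=G4|G1=0|1=1 -> 01001
Step 3: G0=G2&G1=0&1=0 G1=G3|G1=0|1=1 G2=(0+0>=2)=0 G3=G2=0 G4=G4|G1=1|1=1 -> 01001
Fixed point reached at step 2: 01001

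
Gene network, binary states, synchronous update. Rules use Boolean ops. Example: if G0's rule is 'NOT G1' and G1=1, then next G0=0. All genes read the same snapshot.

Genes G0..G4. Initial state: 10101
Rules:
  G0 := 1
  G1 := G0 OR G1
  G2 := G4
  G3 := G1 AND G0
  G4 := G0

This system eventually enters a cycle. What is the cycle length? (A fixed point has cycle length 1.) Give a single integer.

Answer: 1

Derivation:
Step 0: 10101
Step 1: G0=1(const) G1=G0|G1=1|0=1 G2=G4=1 G3=G1&G0=0&1=0 G4=G0=1 -> 11101
Step 2: G0=1(const) G1=G0|G1=1|1=1 G2=G4=1 G3=G1&G0=1&1=1 G4=G0=1 -> 11111
Step 3: G0=1(const) G1=G0|G1=1|1=1 G2=G4=1 G3=G1&G0=1&1=1 G4=G0=1 -> 11111
State from step 3 equals state from step 2 -> cycle length 1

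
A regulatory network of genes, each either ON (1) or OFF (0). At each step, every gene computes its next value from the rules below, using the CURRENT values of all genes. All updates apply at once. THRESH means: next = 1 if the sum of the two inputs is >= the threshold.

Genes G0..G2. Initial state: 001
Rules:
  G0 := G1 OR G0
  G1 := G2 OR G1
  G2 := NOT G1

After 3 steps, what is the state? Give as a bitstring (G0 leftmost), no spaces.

Step 1: G0=G1|G0=0|0=0 G1=G2|G1=1|0=1 G2=NOT G1=NOT 0=1 -> 011
Step 2: G0=G1|G0=1|0=1 G1=G2|G1=1|1=1 G2=NOT G1=NOT 1=0 -> 110
Step 3: G0=G1|G0=1|1=1 G1=G2|G1=0|1=1 G2=NOT G1=NOT 1=0 -> 110

110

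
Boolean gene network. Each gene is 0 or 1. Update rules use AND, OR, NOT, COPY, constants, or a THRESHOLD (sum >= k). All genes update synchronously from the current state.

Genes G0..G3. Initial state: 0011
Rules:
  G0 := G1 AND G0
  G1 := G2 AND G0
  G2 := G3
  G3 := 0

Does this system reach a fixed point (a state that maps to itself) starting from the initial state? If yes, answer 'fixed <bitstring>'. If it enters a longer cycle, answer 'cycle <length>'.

Answer: fixed 0000

Derivation:
Step 0: 0011
Step 1: G0=G1&G0=0&0=0 G1=G2&G0=1&0=0 G2=G3=1 G3=0(const) -> 0010
Step 2: G0=G1&G0=0&0=0 G1=G2&G0=1&0=0 G2=G3=0 G3=0(const) -> 0000
Step 3: G0=G1&G0=0&0=0 G1=G2&G0=0&0=0 G2=G3=0 G3=0(const) -> 0000
Fixed point reached at step 2: 0000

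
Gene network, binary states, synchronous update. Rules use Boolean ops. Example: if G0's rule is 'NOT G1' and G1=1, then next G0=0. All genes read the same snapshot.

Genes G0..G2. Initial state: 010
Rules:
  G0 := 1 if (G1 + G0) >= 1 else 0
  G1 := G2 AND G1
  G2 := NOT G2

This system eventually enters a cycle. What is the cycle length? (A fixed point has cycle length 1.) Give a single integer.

Step 0: 010
Step 1: G0=(1+0>=1)=1 G1=G2&G1=0&1=0 G2=NOT G2=NOT 0=1 -> 101
Step 2: G0=(0+1>=1)=1 G1=G2&G1=1&0=0 G2=NOT G2=NOT 1=0 -> 100
Step 3: G0=(0+1>=1)=1 G1=G2&G1=0&0=0 G2=NOT G2=NOT 0=1 -> 101
State from step 3 equals state from step 1 -> cycle length 2

Answer: 2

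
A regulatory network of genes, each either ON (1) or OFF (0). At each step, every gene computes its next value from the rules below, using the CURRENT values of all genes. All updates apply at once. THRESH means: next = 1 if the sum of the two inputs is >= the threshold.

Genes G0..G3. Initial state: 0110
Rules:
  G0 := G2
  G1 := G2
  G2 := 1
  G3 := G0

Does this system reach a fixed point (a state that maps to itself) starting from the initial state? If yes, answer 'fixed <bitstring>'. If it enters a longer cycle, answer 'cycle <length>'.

Answer: fixed 1111

Derivation:
Step 0: 0110
Step 1: G0=G2=1 G1=G2=1 G2=1(const) G3=G0=0 -> 1110
Step 2: G0=G2=1 G1=G2=1 G2=1(const) G3=G0=1 -> 1111
Step 3: G0=G2=1 G1=G2=1 G2=1(const) G3=G0=1 -> 1111
Fixed point reached at step 2: 1111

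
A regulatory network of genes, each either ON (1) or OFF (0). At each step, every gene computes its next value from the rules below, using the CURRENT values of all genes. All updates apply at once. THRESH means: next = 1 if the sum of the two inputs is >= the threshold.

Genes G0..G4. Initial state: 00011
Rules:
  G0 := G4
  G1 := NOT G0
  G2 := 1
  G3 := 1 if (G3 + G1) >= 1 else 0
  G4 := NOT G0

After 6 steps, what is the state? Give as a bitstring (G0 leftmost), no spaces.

Step 1: G0=G4=1 G1=NOT G0=NOT 0=1 G2=1(const) G3=(1+0>=1)=1 G4=NOT G0=NOT 0=1 -> 11111
Step 2: G0=G4=1 G1=NOT G0=NOT 1=0 G2=1(const) G3=(1+1>=1)=1 G4=NOT G0=NOT 1=0 -> 10110
Step 3: G0=G4=0 G1=NOT G0=NOT 1=0 G2=1(const) G3=(1+0>=1)=1 G4=NOT G0=NOT 1=0 -> 00110
Step 4: G0=G4=0 G1=NOT G0=NOT 0=1 G2=1(const) G3=(1+0>=1)=1 G4=NOT G0=NOT 0=1 -> 01111
Step 5: G0=G4=1 G1=NOT G0=NOT 0=1 G2=1(const) G3=(1+1>=1)=1 G4=NOT G0=NOT 0=1 -> 11111
Step 6: G0=G4=1 G1=NOT G0=NOT 1=0 G2=1(const) G3=(1+1>=1)=1 G4=NOT G0=NOT 1=0 -> 10110

10110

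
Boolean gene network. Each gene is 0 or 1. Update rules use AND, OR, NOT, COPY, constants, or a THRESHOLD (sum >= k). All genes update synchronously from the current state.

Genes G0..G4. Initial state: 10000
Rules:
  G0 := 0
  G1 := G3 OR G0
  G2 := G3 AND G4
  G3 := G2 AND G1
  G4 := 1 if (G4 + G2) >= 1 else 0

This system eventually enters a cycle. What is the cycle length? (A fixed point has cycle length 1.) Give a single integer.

Step 0: 10000
Step 1: G0=0(const) G1=G3|G0=0|1=1 G2=G3&G4=0&0=0 G3=G2&G1=0&0=0 G4=(0+0>=1)=0 -> 01000
Step 2: G0=0(const) G1=G3|G0=0|0=0 G2=G3&G4=0&0=0 G3=G2&G1=0&1=0 G4=(0+0>=1)=0 -> 00000
Step 3: G0=0(const) G1=G3|G0=0|0=0 G2=G3&G4=0&0=0 G3=G2&G1=0&0=0 G4=(0+0>=1)=0 -> 00000
State from step 3 equals state from step 2 -> cycle length 1

Answer: 1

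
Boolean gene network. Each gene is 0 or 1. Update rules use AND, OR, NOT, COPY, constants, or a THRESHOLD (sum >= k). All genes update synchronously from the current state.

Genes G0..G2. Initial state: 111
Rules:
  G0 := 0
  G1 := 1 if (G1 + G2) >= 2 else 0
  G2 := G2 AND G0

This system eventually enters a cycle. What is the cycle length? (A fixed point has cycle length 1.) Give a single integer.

Answer: 1

Derivation:
Step 0: 111
Step 1: G0=0(const) G1=(1+1>=2)=1 G2=G2&G0=1&1=1 -> 011
Step 2: G0=0(const) G1=(1+1>=2)=1 G2=G2&G0=1&0=0 -> 010
Step 3: G0=0(const) G1=(1+0>=2)=0 G2=G2&G0=0&0=0 -> 000
Step 4: G0=0(const) G1=(0+0>=2)=0 G2=G2&G0=0&0=0 -> 000
State from step 4 equals state from step 3 -> cycle length 1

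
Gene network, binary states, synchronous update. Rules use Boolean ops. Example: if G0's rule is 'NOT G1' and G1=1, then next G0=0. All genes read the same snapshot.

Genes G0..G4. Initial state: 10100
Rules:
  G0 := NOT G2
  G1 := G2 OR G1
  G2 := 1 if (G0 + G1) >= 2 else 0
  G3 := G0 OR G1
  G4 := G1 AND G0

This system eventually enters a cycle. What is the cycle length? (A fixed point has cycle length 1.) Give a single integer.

Answer: 4

Derivation:
Step 0: 10100
Step 1: G0=NOT G2=NOT 1=0 G1=G2|G1=1|0=1 G2=(1+0>=2)=0 G3=G0|G1=1|0=1 G4=G1&G0=0&1=0 -> 01010
Step 2: G0=NOT G2=NOT 0=1 G1=G2|G1=0|1=1 G2=(0+1>=2)=0 G3=G0|G1=0|1=1 G4=G1&G0=1&0=0 -> 11010
Step 3: G0=NOT G2=NOT 0=1 G1=G2|G1=0|1=1 G2=(1+1>=2)=1 G3=G0|G1=1|1=1 G4=G1&G0=1&1=1 -> 11111
Step 4: G0=NOT G2=NOT 1=0 G1=G2|G1=1|1=1 G2=(1+1>=2)=1 G3=G0|G1=1|1=1 G4=G1&G0=1&1=1 -> 01111
Step 5: G0=NOT G2=NOT 1=0 G1=G2|G1=1|1=1 G2=(0+1>=2)=0 G3=G0|G1=0|1=1 G4=G1&G0=1&0=0 -> 01010
State from step 5 equals state from step 1 -> cycle length 4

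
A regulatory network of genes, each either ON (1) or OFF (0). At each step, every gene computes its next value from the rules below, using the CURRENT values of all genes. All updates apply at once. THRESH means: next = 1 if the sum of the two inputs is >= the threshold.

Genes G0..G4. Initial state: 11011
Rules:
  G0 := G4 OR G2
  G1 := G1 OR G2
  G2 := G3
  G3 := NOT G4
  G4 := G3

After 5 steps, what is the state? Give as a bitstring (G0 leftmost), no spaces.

Step 1: G0=G4|G2=1|0=1 G1=G1|G2=1|0=1 G2=G3=1 G3=NOT G4=NOT 1=0 G4=G3=1 -> 11101
Step 2: G0=G4|G2=1|1=1 G1=G1|G2=1|1=1 G2=G3=0 G3=NOT G4=NOT 1=0 G4=G3=0 -> 11000
Step 3: G0=G4|G2=0|0=0 G1=G1|G2=1|0=1 G2=G3=0 G3=NOT G4=NOT 0=1 G4=G3=0 -> 01010
Step 4: G0=G4|G2=0|0=0 G1=G1|G2=1|0=1 G2=G3=1 G3=NOT G4=NOT 0=1 G4=G3=1 -> 01111
Step 5: G0=G4|G2=1|1=1 G1=G1|G2=1|1=1 G2=G3=1 G3=NOT G4=NOT 1=0 G4=G3=1 -> 11101

11101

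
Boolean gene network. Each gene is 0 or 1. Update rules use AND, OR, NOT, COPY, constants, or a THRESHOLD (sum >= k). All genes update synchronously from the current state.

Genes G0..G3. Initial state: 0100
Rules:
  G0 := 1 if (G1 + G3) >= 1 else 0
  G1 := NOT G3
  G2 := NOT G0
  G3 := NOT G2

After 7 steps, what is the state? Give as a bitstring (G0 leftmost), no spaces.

Step 1: G0=(1+0>=1)=1 G1=NOT G3=NOT 0=1 G2=NOT G0=NOT 0=1 G3=NOT G2=NOT 0=1 -> 1111
Step 2: G0=(1+1>=1)=1 G1=NOT G3=NOT 1=0 G2=NOT G0=NOT 1=0 G3=NOT G2=NOT 1=0 -> 1000
Step 3: G0=(0+0>=1)=0 G1=NOT G3=NOT 0=1 G2=NOT G0=NOT 1=0 G3=NOT G2=NOT 0=1 -> 0101
Step 4: G0=(1+1>=1)=1 G1=NOT G3=NOT 1=0 G2=NOT G0=NOT 0=1 G3=NOT G2=NOT 0=1 -> 1011
Step 5: G0=(0+1>=1)=1 G1=NOT G3=NOT 1=0 G2=NOT G0=NOT 1=0 G3=NOT G2=NOT 1=0 -> 1000
Step 6: G0=(0+0>=1)=0 G1=NOT G3=NOT 0=1 G2=NOT G0=NOT 1=0 G3=NOT G2=NOT 0=1 -> 0101
Step 7: G0=(1+1>=1)=1 G1=NOT G3=NOT 1=0 G2=NOT G0=NOT 0=1 G3=NOT G2=NOT 0=1 -> 1011

1011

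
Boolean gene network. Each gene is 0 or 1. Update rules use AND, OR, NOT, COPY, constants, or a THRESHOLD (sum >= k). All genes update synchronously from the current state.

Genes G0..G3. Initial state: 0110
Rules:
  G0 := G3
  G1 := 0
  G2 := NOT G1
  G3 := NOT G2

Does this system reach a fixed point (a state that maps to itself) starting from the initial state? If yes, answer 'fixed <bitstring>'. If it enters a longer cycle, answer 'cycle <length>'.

Answer: fixed 0010

Derivation:
Step 0: 0110
Step 1: G0=G3=0 G1=0(const) G2=NOT G1=NOT 1=0 G3=NOT G2=NOT 1=0 -> 0000
Step 2: G0=G3=0 G1=0(const) G2=NOT G1=NOT 0=1 G3=NOT G2=NOT 0=1 -> 0011
Step 3: G0=G3=1 G1=0(const) G2=NOT G1=NOT 0=1 G3=NOT G2=NOT 1=0 -> 1010
Step 4: G0=G3=0 G1=0(const) G2=NOT G1=NOT 0=1 G3=NOT G2=NOT 1=0 -> 0010
Step 5: G0=G3=0 G1=0(const) G2=NOT G1=NOT 0=1 G3=NOT G2=NOT 1=0 -> 0010
Fixed point reached at step 4: 0010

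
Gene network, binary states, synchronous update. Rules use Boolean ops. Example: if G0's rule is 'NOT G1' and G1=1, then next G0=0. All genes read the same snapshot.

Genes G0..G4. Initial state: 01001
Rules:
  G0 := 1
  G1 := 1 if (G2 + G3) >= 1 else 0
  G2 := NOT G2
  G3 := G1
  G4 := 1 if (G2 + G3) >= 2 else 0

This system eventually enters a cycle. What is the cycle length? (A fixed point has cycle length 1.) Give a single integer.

Step 0: 01001
Step 1: G0=1(const) G1=(0+0>=1)=0 G2=NOT G2=NOT 0=1 G3=G1=1 G4=(0+0>=2)=0 -> 10110
Step 2: G0=1(const) G1=(1+1>=1)=1 G2=NOT G2=NOT 1=0 G3=G1=0 G4=(1+1>=2)=1 -> 11001
Step 3: G0=1(const) G1=(0+0>=1)=0 G2=NOT G2=NOT 0=1 G3=G1=1 G4=(0+0>=2)=0 -> 10110
State from step 3 equals state from step 1 -> cycle length 2

Answer: 2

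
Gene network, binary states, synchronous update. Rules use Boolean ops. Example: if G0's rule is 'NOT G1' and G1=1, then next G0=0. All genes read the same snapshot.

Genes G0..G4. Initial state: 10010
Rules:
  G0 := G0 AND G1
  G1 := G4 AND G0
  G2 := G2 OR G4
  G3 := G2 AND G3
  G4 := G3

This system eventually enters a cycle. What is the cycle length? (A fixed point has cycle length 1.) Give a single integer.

Answer: 1

Derivation:
Step 0: 10010
Step 1: G0=G0&G1=1&0=0 G1=G4&G0=0&1=0 G2=G2|G4=0|0=0 G3=G2&G3=0&1=0 G4=G3=1 -> 00001
Step 2: G0=G0&G1=0&0=0 G1=G4&G0=1&0=0 G2=G2|G4=0|1=1 G3=G2&G3=0&0=0 G4=G3=0 -> 00100
Step 3: G0=G0&G1=0&0=0 G1=G4&G0=0&0=0 G2=G2|G4=1|0=1 G3=G2&G3=1&0=0 G4=G3=0 -> 00100
State from step 3 equals state from step 2 -> cycle length 1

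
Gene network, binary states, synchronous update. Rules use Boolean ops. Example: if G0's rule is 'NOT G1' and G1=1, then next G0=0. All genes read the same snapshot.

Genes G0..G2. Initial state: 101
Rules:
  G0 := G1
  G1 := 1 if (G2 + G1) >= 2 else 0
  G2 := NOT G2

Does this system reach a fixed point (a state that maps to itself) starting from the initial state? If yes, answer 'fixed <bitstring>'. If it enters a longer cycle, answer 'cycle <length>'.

Answer: cycle 2

Derivation:
Step 0: 101
Step 1: G0=G1=0 G1=(1+0>=2)=0 G2=NOT G2=NOT 1=0 -> 000
Step 2: G0=G1=0 G1=(0+0>=2)=0 G2=NOT G2=NOT 0=1 -> 001
Step 3: G0=G1=0 G1=(1+0>=2)=0 G2=NOT G2=NOT 1=0 -> 000
Cycle of length 2 starting at step 1 -> no fixed point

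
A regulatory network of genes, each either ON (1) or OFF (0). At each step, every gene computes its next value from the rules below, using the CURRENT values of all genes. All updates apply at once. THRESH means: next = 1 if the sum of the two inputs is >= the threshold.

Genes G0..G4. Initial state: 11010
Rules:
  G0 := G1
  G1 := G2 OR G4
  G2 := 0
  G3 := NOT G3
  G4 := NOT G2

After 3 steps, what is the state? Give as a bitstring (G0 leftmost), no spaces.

Step 1: G0=G1=1 G1=G2|G4=0|0=0 G2=0(const) G3=NOT G3=NOT 1=0 G4=NOT G2=NOT 0=1 -> 10001
Step 2: G0=G1=0 G1=G2|G4=0|1=1 G2=0(const) G3=NOT G3=NOT 0=1 G4=NOT G2=NOT 0=1 -> 01011
Step 3: G0=G1=1 G1=G2|G4=0|1=1 G2=0(const) G3=NOT G3=NOT 1=0 G4=NOT G2=NOT 0=1 -> 11001

11001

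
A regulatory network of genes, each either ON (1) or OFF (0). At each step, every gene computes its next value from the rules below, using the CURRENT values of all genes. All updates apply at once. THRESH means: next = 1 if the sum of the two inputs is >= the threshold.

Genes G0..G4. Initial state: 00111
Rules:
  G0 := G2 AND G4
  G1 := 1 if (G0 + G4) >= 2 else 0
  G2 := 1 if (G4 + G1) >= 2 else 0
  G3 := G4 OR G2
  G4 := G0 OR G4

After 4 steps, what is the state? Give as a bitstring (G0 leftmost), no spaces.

Step 1: G0=G2&G4=1&1=1 G1=(0+1>=2)=0 G2=(1+0>=2)=0 G3=G4|G2=1|1=1 G4=G0|G4=0|1=1 -> 10011
Step 2: G0=G2&G4=0&1=0 G1=(1+1>=2)=1 G2=(1+0>=2)=0 G3=G4|G2=1|0=1 G4=G0|G4=1|1=1 -> 01011
Step 3: G0=G2&G4=0&1=0 G1=(0+1>=2)=0 G2=(1+1>=2)=1 G3=G4|G2=1|0=1 G4=G0|G4=0|1=1 -> 00111
Step 4: G0=G2&G4=1&1=1 G1=(0+1>=2)=0 G2=(1+0>=2)=0 G3=G4|G2=1|1=1 G4=G0|G4=0|1=1 -> 10011

10011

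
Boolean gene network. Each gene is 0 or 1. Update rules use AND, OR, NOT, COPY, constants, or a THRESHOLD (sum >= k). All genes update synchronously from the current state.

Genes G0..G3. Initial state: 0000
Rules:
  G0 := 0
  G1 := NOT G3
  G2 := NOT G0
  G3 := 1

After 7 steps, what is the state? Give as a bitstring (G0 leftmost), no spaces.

Step 1: G0=0(const) G1=NOT G3=NOT 0=1 G2=NOT G0=NOT 0=1 G3=1(const) -> 0111
Step 2: G0=0(const) G1=NOT G3=NOT 1=0 G2=NOT G0=NOT 0=1 G3=1(const) -> 0011
Step 3: G0=0(const) G1=NOT G3=NOT 1=0 G2=NOT G0=NOT 0=1 G3=1(const) -> 0011
Step 4: G0=0(const) G1=NOT G3=NOT 1=0 G2=NOT G0=NOT 0=1 G3=1(const) -> 0011
Step 5: G0=0(const) G1=NOT G3=NOT 1=0 G2=NOT G0=NOT 0=1 G3=1(const) -> 0011
Step 6: G0=0(const) G1=NOT G3=NOT 1=0 G2=NOT G0=NOT 0=1 G3=1(const) -> 0011
Step 7: G0=0(const) G1=NOT G3=NOT 1=0 G2=NOT G0=NOT 0=1 G3=1(const) -> 0011

0011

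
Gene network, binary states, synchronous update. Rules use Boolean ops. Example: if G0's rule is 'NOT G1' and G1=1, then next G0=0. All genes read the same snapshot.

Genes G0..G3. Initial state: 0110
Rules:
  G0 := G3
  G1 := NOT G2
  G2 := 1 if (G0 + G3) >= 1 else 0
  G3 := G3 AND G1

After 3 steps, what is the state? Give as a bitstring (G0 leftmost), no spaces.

Step 1: G0=G3=0 G1=NOT G2=NOT 1=0 G2=(0+0>=1)=0 G3=G3&G1=0&1=0 -> 0000
Step 2: G0=G3=0 G1=NOT G2=NOT 0=1 G2=(0+0>=1)=0 G3=G3&G1=0&0=0 -> 0100
Step 3: G0=G3=0 G1=NOT G2=NOT 0=1 G2=(0+0>=1)=0 G3=G3&G1=0&1=0 -> 0100

0100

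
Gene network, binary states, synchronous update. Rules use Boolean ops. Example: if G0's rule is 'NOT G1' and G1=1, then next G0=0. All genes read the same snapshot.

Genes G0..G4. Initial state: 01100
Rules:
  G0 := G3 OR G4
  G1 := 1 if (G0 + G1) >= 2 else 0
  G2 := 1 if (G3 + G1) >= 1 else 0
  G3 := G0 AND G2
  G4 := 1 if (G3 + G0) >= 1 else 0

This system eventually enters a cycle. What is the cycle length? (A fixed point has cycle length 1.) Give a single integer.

Answer: 1

Derivation:
Step 0: 01100
Step 1: G0=G3|G4=0|0=0 G1=(0+1>=2)=0 G2=(0+1>=1)=1 G3=G0&G2=0&1=0 G4=(0+0>=1)=0 -> 00100
Step 2: G0=G3|G4=0|0=0 G1=(0+0>=2)=0 G2=(0+0>=1)=0 G3=G0&G2=0&1=0 G4=(0+0>=1)=0 -> 00000
Step 3: G0=G3|G4=0|0=0 G1=(0+0>=2)=0 G2=(0+0>=1)=0 G3=G0&G2=0&0=0 G4=(0+0>=1)=0 -> 00000
State from step 3 equals state from step 2 -> cycle length 1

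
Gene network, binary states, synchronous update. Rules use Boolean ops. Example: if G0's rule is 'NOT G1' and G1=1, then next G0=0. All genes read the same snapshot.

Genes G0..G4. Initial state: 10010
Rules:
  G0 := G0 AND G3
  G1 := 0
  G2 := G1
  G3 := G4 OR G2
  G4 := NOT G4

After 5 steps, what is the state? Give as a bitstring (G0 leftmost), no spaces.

Step 1: G0=G0&G3=1&1=1 G1=0(const) G2=G1=0 G3=G4|G2=0|0=0 G4=NOT G4=NOT 0=1 -> 10001
Step 2: G0=G0&G3=1&0=0 G1=0(const) G2=G1=0 G3=G4|G2=1|0=1 G4=NOT G4=NOT 1=0 -> 00010
Step 3: G0=G0&G3=0&1=0 G1=0(const) G2=G1=0 G3=G4|G2=0|0=0 G4=NOT G4=NOT 0=1 -> 00001
Step 4: G0=G0&G3=0&0=0 G1=0(const) G2=G1=0 G3=G4|G2=1|0=1 G4=NOT G4=NOT 1=0 -> 00010
Step 5: G0=G0&G3=0&1=0 G1=0(const) G2=G1=0 G3=G4|G2=0|0=0 G4=NOT G4=NOT 0=1 -> 00001

00001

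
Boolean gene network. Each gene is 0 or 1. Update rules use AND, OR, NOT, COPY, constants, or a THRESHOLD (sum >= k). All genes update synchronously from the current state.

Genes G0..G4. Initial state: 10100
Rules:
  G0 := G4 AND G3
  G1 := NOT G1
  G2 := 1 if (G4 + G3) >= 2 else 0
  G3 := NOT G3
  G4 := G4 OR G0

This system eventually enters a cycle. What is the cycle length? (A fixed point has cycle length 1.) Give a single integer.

Answer: 2

Derivation:
Step 0: 10100
Step 1: G0=G4&G3=0&0=0 G1=NOT G1=NOT 0=1 G2=(0+0>=2)=0 G3=NOT G3=NOT 0=1 G4=G4|G0=0|1=1 -> 01011
Step 2: G0=G4&G3=1&1=1 G1=NOT G1=NOT 1=0 G2=(1+1>=2)=1 G3=NOT G3=NOT 1=0 G4=G4|G0=1|0=1 -> 10101
Step 3: G0=G4&G3=1&0=0 G1=NOT G1=NOT 0=1 G2=(1+0>=2)=0 G3=NOT G3=NOT 0=1 G4=G4|G0=1|1=1 -> 01011
State from step 3 equals state from step 1 -> cycle length 2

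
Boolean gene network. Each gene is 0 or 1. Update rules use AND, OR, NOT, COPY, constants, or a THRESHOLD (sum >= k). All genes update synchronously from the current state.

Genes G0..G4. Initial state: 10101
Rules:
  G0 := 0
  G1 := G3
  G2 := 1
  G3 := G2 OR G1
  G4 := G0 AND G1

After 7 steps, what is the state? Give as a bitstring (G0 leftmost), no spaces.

Step 1: G0=0(const) G1=G3=0 G2=1(const) G3=G2|G1=1|0=1 G4=G0&G1=1&0=0 -> 00110
Step 2: G0=0(const) G1=G3=1 G2=1(const) G3=G2|G1=1|0=1 G4=G0&G1=0&0=0 -> 01110
Step 3: G0=0(const) G1=G3=1 G2=1(const) G3=G2|G1=1|1=1 G4=G0&G1=0&1=0 -> 01110
Step 4: G0=0(const) G1=G3=1 G2=1(const) G3=G2|G1=1|1=1 G4=G0&G1=0&1=0 -> 01110
Step 5: G0=0(const) G1=G3=1 G2=1(const) G3=G2|G1=1|1=1 G4=G0&G1=0&1=0 -> 01110
Step 6: G0=0(const) G1=G3=1 G2=1(const) G3=G2|G1=1|1=1 G4=G0&G1=0&1=0 -> 01110
Step 7: G0=0(const) G1=G3=1 G2=1(const) G3=G2|G1=1|1=1 G4=G0&G1=0&1=0 -> 01110

01110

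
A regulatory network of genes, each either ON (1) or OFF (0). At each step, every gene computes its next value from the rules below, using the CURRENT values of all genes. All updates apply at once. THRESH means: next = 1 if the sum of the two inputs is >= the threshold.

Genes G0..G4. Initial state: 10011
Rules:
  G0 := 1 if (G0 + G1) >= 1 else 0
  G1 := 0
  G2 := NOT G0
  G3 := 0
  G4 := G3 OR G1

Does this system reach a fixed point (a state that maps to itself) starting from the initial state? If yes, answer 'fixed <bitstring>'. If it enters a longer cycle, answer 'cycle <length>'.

Answer: fixed 10000

Derivation:
Step 0: 10011
Step 1: G0=(1+0>=1)=1 G1=0(const) G2=NOT G0=NOT 1=0 G3=0(const) G4=G3|G1=1|0=1 -> 10001
Step 2: G0=(1+0>=1)=1 G1=0(const) G2=NOT G0=NOT 1=0 G3=0(const) G4=G3|G1=0|0=0 -> 10000
Step 3: G0=(1+0>=1)=1 G1=0(const) G2=NOT G0=NOT 1=0 G3=0(const) G4=G3|G1=0|0=0 -> 10000
Fixed point reached at step 2: 10000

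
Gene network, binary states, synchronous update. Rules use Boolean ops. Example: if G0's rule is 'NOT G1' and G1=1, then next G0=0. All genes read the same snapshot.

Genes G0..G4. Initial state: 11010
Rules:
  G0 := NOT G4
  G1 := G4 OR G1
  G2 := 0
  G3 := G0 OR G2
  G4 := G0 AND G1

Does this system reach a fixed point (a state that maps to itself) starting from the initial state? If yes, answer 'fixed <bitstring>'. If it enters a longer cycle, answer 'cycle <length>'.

Step 0: 11010
Step 1: G0=NOT G4=NOT 0=1 G1=G4|G1=0|1=1 G2=0(const) G3=G0|G2=1|0=1 G4=G0&G1=1&1=1 -> 11011
Step 2: G0=NOT G4=NOT 1=0 G1=G4|G1=1|1=1 G2=0(const) G3=G0|G2=1|0=1 G4=G0&G1=1&1=1 -> 01011
Step 3: G0=NOT G4=NOT 1=0 G1=G4|G1=1|1=1 G2=0(const) G3=G0|G2=0|0=0 G4=G0&G1=0&1=0 -> 01000
Step 4: G0=NOT G4=NOT 0=1 G1=G4|G1=0|1=1 G2=0(const) G3=G0|G2=0|0=0 G4=G0&G1=0&1=0 -> 11000
Step 5: G0=NOT G4=NOT 0=1 G1=G4|G1=0|1=1 G2=0(const) G3=G0|G2=1|0=1 G4=G0&G1=1&1=1 -> 11011
Cycle of length 4 starting at step 1 -> no fixed point

Answer: cycle 4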